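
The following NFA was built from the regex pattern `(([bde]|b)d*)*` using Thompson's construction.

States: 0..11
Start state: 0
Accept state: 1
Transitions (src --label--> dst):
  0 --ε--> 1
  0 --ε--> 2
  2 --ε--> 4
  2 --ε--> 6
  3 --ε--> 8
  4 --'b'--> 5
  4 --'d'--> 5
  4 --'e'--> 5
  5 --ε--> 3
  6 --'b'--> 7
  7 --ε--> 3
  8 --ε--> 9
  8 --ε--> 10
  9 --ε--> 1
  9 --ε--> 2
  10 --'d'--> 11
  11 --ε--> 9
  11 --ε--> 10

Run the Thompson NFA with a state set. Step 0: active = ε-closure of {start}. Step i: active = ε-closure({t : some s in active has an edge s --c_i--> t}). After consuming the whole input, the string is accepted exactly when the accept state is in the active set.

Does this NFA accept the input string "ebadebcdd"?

Answer: REJECT

Derivation:
initial (ε-close {0}): {0,1,2,4,6}
'e' @ 1: {1,2,3,4,5,6,8,9,10}  [accepting]
'b' @ 2: {1,2,3,4,5,6,7,8,9,10}  [accepting]
'a' @ 3: {}  — dead — no transitions
rest 'debcdd' ignored (set empty)
end set {} — state 1 not in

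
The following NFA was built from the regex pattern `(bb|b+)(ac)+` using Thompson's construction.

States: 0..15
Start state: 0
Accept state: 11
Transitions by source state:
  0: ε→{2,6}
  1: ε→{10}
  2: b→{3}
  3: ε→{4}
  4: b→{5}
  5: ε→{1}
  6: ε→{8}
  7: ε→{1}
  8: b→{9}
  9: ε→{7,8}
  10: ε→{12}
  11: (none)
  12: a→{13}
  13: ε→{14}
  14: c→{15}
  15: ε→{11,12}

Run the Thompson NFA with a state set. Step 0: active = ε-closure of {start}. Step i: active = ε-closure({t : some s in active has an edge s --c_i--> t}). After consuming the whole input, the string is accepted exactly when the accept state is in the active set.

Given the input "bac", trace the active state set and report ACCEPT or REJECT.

Answer: ACCEPT

Trace:
start: ε-closure({0}) = {0,2,6,8}
'b' @ 1: {1,3,4,7,8,9,10,12}
'a' @ 2: {13,14}
'c' @ 3: {11,12,15}  (accept∈set)
after full input: {11,12,15}  (accept=11 in)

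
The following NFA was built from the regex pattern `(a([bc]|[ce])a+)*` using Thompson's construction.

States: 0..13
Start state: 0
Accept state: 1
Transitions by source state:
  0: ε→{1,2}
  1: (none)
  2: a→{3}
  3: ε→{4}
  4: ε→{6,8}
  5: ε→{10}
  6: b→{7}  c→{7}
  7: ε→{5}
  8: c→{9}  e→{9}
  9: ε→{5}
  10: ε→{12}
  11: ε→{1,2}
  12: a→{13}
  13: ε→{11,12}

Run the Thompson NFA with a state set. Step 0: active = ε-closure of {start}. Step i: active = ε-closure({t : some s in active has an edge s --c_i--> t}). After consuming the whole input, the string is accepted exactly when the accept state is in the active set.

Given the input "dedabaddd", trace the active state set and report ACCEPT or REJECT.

S₀ = ε-closure({0}) = {0,1,2}
'd' @ 1: {}  — no active states
rest 'edabaddd' ignored (set empty)
final: {}; accept 1 not in set

Answer: REJECT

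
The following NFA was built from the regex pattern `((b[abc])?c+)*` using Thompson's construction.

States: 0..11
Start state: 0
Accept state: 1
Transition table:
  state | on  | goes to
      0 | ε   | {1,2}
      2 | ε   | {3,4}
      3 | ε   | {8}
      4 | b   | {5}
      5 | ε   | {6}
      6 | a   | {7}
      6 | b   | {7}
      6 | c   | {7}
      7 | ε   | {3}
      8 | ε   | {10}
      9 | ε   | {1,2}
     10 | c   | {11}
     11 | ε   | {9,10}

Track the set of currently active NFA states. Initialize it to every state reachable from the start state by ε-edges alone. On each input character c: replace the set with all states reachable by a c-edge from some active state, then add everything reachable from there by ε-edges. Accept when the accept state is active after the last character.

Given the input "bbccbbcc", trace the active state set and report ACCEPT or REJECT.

start: ε-closure({0}) = {0,1,2,3,4,8,10}
'b' @ 1: {5,6}
'b' @ 2: {3,7,8,10}
'c' @ 3: {1,2,3,4,8,9,10,11}  (accept∈set)
'c' @ 4: {1,2,3,4,8,9,10,11}  (accept∈set)
'b' @ 5: {5,6}
'b' @ 6: {3,7,8,10}
'c' @ 7: {1,2,3,4,8,9,10,11}  (accept∈set)
'c' @ 8: {1,2,3,4,8,9,10,11}  (accept∈set)
final: {1,2,3,4,8,9,10,11}; accept 1 in set

Answer: ACCEPT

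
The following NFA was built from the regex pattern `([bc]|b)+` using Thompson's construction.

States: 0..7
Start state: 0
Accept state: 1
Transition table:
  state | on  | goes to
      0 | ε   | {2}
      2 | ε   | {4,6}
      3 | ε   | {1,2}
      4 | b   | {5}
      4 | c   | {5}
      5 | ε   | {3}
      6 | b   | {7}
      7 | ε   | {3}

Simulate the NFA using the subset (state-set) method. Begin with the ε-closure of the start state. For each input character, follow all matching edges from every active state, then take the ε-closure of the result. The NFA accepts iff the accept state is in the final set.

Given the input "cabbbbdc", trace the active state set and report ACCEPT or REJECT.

Answer: REJECT

Derivation:
initial (ε-close {0}): {0,2,4,6}
'c' @ 1: {1,2,3,4,5,6}  ✓accept
'a' @ 2: {}  — dead — no transitions
rest 'bbbbdc' ignored (set empty)
after full input: {}  (accept=1 not in)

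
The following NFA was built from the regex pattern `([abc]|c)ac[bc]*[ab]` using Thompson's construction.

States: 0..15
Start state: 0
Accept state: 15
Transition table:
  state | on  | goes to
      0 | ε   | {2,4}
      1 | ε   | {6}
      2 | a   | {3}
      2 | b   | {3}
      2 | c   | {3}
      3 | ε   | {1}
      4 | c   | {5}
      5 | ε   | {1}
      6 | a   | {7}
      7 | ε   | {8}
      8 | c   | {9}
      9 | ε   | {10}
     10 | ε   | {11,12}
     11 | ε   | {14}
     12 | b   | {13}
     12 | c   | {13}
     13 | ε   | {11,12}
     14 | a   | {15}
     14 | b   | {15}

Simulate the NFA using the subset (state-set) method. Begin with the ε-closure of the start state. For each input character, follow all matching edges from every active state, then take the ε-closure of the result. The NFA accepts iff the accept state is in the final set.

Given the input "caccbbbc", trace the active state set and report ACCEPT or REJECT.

start: ε-closure({0}) = {0,2,4}
'c' @ 1: {1,3,5,6}
'a' @ 2: {7,8}
'c' @ 3: {9,10,11,12,14}
'c' @ 4: {11,12,13,14}
'b' @ 5: {11,12,13,14,15}  ✓accept
'b' @ 6: {11,12,13,14,15}  ✓accept
'b' @ 7: {11,12,13,14,15}  ✓accept
'c' @ 8: {11,12,13,14}
final: {11,12,13,14}; accept 15 not in set

Answer: REJECT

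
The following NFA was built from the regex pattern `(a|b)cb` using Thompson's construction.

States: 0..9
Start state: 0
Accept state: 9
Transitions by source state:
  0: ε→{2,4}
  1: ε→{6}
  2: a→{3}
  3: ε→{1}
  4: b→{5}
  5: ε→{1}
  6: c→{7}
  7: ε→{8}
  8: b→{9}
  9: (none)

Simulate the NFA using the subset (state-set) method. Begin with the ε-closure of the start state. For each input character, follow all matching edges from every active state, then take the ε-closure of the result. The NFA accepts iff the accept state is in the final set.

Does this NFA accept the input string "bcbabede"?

initial (ε-close {0}): {0,2,4}
'b' @ 1: {1,5,6}
'c' @ 2: {7,8}
'b' @ 3: {9}  (accept∈set)
'a' @ 4: {}  — no active states
rest 'bede' ignored (set empty)
end set {} — state 9 not in

Answer: REJECT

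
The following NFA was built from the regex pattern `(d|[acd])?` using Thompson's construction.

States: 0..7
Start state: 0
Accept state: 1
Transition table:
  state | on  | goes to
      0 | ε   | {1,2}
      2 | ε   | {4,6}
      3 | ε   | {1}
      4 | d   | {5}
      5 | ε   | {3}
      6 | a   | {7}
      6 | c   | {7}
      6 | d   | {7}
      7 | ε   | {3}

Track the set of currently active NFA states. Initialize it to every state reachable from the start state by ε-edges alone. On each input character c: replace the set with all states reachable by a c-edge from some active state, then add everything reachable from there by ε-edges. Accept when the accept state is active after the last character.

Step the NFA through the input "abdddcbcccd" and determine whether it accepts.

initial (ε-close {0}): {0,1,2,4,6}
'a' @ 1: {1,3,7}  (accept∈set)
'b' @ 2: {}  — dead — no transitions
rest 'dddcbcccd' ignored (set empty)
after full input: {}  (accept=1 not in)

Answer: REJECT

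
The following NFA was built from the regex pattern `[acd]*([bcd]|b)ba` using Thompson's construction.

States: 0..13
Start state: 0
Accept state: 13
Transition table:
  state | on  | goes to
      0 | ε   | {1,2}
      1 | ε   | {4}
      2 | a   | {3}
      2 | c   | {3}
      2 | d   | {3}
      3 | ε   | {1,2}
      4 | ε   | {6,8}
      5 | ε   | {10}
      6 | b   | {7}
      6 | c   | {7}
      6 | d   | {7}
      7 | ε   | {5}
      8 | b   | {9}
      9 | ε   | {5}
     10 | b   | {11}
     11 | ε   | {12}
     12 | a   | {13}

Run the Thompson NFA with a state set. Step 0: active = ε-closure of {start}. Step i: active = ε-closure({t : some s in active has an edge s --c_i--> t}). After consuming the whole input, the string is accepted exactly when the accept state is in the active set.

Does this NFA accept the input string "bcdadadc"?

Answer: REJECT

Steps:
start: ε-closure({0}) = {0,1,2,4,6,8}
'b' @ 1: {5,7,9,10}
'c' @ 2: {}  — dead — no transitions
rest 'dadadc' ignored (set empty)
after full input: {}  (accept=13 not in)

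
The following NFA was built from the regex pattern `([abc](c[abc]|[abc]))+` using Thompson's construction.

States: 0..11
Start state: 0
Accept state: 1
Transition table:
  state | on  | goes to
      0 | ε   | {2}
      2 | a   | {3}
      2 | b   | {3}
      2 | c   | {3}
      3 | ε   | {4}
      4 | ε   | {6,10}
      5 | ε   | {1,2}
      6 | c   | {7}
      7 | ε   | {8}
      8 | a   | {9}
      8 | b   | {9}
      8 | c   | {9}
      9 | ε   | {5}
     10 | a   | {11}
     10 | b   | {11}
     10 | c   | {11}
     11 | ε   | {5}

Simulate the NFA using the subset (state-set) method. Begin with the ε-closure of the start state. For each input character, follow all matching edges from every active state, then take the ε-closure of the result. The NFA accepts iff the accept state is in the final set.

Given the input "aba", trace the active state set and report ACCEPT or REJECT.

Answer: REJECT

Derivation:
start: ε-closure({0}) = {0,2}
'a' @ 1: {3,4,6,10}
'b' @ 2: {1,2,5,11}  [accepting]
'a' @ 3: {3,4,6,10}
end set {3,4,6,10} — state 1 not in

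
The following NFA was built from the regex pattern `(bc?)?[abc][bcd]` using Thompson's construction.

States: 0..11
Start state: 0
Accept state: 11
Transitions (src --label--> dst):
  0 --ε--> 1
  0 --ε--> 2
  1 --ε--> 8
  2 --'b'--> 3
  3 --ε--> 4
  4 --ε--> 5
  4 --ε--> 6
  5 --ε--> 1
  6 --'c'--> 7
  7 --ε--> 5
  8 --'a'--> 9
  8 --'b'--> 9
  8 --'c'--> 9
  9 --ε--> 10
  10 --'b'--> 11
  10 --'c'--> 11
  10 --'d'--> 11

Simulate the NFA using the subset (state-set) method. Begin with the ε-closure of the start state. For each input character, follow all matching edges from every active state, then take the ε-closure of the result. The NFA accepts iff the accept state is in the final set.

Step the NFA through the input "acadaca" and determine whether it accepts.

start: ε-closure({0}) = {0,1,2,8}
'a' @ 1: {9,10}
'c' @ 2: {11}  (accept∈set)
'a' @ 3: {}  — dead — no transitions
rest 'daca' ignored (set empty)
end set {} — state 11 not in

Answer: REJECT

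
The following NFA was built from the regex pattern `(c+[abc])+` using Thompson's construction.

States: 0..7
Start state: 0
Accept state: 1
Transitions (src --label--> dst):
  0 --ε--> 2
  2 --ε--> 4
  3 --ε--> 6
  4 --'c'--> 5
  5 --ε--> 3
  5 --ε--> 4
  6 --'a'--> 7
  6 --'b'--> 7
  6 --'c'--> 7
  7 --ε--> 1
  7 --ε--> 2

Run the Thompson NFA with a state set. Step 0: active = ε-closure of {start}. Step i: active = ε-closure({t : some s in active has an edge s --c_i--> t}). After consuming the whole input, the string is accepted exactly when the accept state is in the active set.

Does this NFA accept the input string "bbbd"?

Answer: REJECT

Derivation:
start: ε-closure({0}) = {0,2,4}
'b' @ 1: {}  — no active states
rest 'bbd' ignored (set empty)
end set {} — state 1 not in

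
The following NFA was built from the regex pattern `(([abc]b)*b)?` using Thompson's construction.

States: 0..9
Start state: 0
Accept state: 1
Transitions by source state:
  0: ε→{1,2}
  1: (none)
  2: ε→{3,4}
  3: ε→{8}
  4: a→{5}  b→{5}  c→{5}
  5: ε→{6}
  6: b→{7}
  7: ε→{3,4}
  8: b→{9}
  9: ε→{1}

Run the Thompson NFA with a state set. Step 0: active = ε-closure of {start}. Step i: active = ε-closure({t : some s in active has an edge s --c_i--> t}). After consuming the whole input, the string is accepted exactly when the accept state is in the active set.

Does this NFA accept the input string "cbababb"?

Answer: ACCEPT

Steps:
start: ε-closure({0}) = {0,1,2,3,4,8}
'c' @ 1: {5,6}
'b' @ 2: {3,4,7,8}
'a' @ 3: {5,6}
'b' @ 4: {3,4,7,8}
'a' @ 5: {5,6}
'b' @ 6: {3,4,7,8}
'b' @ 7: {1,5,6,9}  [accepting]
final: {1,5,6,9}; accept 1 in set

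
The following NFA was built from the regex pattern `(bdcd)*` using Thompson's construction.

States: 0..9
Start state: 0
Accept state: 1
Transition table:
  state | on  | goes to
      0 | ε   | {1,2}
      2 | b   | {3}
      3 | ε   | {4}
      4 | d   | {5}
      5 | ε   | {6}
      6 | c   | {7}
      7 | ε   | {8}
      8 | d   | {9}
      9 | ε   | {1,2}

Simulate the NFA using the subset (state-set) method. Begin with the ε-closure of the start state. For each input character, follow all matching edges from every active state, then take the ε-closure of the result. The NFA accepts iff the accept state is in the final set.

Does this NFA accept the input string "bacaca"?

Answer: REJECT

Steps:
initial (ε-close {0}): {0,1,2}
'b' @ 1: {3,4}
'a' @ 2: {}  — state set empty
rest 'caca' ignored (set empty)
end set {} — state 1 not in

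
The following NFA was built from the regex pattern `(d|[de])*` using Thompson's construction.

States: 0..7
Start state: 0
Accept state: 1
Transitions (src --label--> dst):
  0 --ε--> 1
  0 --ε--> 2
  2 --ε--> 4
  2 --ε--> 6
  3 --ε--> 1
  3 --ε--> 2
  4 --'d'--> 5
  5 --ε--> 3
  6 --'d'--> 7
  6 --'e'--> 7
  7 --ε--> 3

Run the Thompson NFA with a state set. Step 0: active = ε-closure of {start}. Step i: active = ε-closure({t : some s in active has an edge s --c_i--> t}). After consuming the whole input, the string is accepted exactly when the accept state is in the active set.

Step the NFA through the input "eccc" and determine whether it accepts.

S₀ = ε-closure({0}) = {0,1,2,4,6}
'e' @ 1: {1,2,3,4,6,7}  [accepting]
'c' @ 2: {}  — no active states
rest 'cc' ignored (set empty)
end set {} — state 1 not in

Answer: REJECT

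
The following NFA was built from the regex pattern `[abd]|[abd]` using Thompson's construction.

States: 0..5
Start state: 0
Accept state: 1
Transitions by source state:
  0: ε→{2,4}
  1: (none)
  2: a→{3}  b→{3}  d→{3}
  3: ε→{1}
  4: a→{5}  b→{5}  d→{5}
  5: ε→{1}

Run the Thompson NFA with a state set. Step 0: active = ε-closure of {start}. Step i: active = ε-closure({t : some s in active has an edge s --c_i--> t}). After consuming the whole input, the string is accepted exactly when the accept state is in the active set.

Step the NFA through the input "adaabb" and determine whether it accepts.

start: ε-closure({0}) = {0,2,4}
'a' @ 1: {1,3,5}  (accept∈set)
'd' @ 2: {}  — dead — no transitions
rest 'aabb' ignored (set empty)
final: {}; accept 1 not in set

Answer: REJECT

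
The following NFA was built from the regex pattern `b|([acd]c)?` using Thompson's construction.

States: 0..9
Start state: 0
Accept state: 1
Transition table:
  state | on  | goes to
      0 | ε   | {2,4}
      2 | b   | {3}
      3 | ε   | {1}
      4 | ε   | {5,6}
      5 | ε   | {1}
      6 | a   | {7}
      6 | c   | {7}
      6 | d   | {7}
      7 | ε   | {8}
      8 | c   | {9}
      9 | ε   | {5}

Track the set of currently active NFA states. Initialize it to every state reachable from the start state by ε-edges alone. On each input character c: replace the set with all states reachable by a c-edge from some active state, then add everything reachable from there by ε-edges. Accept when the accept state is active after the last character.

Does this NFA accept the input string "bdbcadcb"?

Answer: REJECT

Trace:
S₀ = ε-closure({0}) = {0,1,2,4,5,6}
'b' @ 1: {1,3}  ✓accept
'd' @ 2: {}  — no active states
rest 'bcadcb' ignored (set empty)
after full input: {}  (accept=1 not in)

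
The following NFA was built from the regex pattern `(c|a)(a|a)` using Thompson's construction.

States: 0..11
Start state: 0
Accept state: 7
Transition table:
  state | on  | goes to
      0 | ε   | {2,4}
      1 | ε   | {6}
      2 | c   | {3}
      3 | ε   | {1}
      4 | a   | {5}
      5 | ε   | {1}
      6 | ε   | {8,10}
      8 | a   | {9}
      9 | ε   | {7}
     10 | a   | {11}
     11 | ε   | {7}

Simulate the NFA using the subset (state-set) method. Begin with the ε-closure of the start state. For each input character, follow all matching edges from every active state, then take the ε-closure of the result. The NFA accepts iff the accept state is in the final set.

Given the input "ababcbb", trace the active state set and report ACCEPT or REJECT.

Answer: REJECT

Derivation:
S₀ = ε-closure({0}) = {0,2,4}
'a' @ 1: {1,5,6,8,10}
'b' @ 2: {}  — no active states
rest 'abcbb' ignored (set empty)
final: {}; accept 7 not in set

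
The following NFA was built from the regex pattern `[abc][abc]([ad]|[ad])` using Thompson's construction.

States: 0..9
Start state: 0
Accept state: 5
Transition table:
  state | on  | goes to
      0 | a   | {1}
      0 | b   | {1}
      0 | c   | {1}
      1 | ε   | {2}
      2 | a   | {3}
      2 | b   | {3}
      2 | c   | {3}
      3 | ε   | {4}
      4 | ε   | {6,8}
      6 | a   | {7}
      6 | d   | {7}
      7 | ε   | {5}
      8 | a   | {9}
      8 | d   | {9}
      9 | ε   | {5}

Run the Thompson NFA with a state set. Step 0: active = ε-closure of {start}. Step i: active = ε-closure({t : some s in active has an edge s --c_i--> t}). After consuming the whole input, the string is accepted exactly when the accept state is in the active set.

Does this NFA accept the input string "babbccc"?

start: ε-closure({0}) = {0}
'b' @ 1: {1,2}
'a' @ 2: {3,4,6,8}
'b' @ 3: {}  — dead — no transitions
rest 'bccc' ignored (set empty)
after full input: {}  (accept=5 not in)

Answer: REJECT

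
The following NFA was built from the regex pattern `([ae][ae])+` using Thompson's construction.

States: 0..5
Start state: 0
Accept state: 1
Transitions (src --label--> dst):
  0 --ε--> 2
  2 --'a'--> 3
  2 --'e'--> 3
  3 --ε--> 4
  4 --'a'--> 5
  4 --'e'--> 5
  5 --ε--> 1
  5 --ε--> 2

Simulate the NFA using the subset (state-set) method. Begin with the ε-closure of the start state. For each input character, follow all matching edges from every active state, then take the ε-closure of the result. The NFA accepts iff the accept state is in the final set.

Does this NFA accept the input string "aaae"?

S₀ = ε-closure({0}) = {0,2}
'a' @ 1: {3,4}
'a' @ 2: {1,2,5}  (accept∈set)
'a' @ 3: {3,4}
'e' @ 4: {1,2,5}  (accept∈set)
after full input: {1,2,5}  (accept=1 in)

Answer: ACCEPT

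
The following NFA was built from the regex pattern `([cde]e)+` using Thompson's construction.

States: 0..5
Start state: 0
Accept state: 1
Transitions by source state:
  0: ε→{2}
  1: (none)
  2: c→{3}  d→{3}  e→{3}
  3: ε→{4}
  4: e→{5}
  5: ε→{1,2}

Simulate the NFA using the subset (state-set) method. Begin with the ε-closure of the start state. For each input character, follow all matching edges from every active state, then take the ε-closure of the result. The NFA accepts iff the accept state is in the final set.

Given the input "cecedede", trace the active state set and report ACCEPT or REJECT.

start: ε-closure({0}) = {0,2}
'c' @ 1: {3,4}
'e' @ 2: {1,2,5}  (accept∈set)
'c' @ 3: {3,4}
'e' @ 4: {1,2,5}  (accept∈set)
'd' @ 5: {3,4}
'e' @ 6: {1,2,5}  (accept∈set)
'd' @ 7: {3,4}
'e' @ 8: {1,2,5}  (accept∈set)
after full input: {1,2,5}  (accept=1 in)

Answer: ACCEPT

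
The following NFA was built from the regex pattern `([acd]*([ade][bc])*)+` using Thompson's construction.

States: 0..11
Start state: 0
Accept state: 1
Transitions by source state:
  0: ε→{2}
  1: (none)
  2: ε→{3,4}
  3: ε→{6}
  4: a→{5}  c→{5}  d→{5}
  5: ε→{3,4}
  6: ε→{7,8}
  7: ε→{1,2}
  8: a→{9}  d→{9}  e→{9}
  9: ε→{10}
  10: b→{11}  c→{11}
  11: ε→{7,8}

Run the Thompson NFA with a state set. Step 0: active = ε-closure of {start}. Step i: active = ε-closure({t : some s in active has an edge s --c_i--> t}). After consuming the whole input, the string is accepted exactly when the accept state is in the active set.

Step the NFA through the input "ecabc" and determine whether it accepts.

start: ε-closure({0}) = {0,1,2,3,4,6,7,8}
'e' @ 1: {9,10}
'c' @ 2: {1,2,3,4,6,7,8,11}  (accept∈set)
'a' @ 3: {1,2,3,4,5,6,7,8,9,10}  (accept∈set)
'b' @ 4: {1,2,3,4,6,7,8,11}  (accept∈set)
'c' @ 5: {1,2,3,4,5,6,7,8}  (accept∈set)
final: {1,2,3,4,5,6,7,8}; accept 1 in set

Answer: ACCEPT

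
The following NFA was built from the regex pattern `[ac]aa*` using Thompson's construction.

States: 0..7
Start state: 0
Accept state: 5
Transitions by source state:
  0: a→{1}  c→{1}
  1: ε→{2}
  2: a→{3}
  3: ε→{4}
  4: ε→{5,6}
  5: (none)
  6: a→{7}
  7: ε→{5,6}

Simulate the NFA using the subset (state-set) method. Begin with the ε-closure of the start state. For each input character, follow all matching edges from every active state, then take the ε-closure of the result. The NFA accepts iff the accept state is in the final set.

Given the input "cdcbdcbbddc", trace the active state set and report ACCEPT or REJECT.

Answer: REJECT

Steps:
start: ε-closure({0}) = {0}
'c' @ 1: {1,2}
'd' @ 2: {}  — no active states
rest 'cbdcbbddc' ignored (set empty)
final: {}; accept 5 not in set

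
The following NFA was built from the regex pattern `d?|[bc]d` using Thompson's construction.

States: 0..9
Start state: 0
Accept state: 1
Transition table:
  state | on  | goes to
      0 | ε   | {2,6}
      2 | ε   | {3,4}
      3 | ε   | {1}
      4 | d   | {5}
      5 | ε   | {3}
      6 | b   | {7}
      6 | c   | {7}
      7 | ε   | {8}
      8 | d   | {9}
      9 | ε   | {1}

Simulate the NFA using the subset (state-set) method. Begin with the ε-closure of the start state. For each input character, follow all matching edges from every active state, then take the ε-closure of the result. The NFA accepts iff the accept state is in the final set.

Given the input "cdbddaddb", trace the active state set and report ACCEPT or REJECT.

Answer: REJECT

Derivation:
initial (ε-close {0}): {0,1,2,3,4,6}
'c' @ 1: {7,8}
'd' @ 2: {1,9}  ✓accept
'b' @ 3: {}  — no active states
rest 'ddaddb' ignored (set empty)
after full input: {}  (accept=1 not in)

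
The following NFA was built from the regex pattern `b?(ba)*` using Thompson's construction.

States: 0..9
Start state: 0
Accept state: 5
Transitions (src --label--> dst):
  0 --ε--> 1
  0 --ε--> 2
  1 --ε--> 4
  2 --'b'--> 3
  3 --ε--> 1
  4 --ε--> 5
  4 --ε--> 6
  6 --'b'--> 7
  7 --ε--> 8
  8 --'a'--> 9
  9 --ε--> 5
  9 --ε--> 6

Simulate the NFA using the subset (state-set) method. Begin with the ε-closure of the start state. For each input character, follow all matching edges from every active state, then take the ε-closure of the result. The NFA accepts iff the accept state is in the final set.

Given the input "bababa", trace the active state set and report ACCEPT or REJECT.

Answer: ACCEPT

Steps:
initial (ε-close {0}): {0,1,2,4,5,6}
'b' @ 1: {1,3,4,5,6,7,8}  (accept∈set)
'a' @ 2: {5,6,9}  (accept∈set)
'b' @ 3: {7,8}
'a' @ 4: {5,6,9}  (accept∈set)
'b' @ 5: {7,8}
'a' @ 6: {5,6,9}  (accept∈set)
after full input: {5,6,9}  (accept=5 in)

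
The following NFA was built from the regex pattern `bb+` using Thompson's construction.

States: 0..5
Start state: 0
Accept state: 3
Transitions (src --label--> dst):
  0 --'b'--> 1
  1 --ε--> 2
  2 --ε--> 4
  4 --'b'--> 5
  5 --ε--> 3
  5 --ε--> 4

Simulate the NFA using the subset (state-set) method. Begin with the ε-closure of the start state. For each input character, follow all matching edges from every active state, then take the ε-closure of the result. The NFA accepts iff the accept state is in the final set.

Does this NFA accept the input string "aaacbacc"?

Answer: REJECT

Trace:
start: ε-closure({0}) = {0}
'a' @ 1: {}  — state set empty
rest 'aacbacc' ignored (set empty)
end set {} — state 3 not in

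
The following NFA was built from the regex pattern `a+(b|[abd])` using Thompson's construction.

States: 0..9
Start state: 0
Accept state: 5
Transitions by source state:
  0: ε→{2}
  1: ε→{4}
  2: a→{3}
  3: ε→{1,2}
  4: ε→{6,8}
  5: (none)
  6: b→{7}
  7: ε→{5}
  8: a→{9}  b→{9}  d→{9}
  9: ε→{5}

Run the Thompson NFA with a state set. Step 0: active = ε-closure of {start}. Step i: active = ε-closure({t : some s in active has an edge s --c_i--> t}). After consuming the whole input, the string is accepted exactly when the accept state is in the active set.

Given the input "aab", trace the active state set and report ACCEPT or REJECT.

start: ε-closure({0}) = {0,2}
'a' @ 1: {1,2,3,4,6,8}
'a' @ 2: {1,2,3,4,5,6,8,9}  ✓accept
'b' @ 3: {5,7,9}  ✓accept
final: {5,7,9}; accept 5 in set

Answer: ACCEPT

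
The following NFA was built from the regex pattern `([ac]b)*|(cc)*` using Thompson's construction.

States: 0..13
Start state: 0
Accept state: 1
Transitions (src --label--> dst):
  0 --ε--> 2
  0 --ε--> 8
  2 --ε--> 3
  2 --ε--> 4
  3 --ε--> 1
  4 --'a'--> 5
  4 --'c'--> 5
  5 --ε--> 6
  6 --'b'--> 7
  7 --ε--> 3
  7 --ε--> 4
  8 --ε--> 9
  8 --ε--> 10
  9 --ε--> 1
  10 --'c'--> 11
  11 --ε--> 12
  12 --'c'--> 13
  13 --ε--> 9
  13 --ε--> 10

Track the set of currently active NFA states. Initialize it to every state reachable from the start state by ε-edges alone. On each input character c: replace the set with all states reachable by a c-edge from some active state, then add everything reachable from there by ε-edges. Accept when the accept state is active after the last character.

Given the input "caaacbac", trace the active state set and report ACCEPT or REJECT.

Answer: REJECT

Steps:
initial (ε-close {0}): {0,1,2,3,4,8,9,10}
'c' @ 1: {5,6,11,12}
'a' @ 2: {}  — no active states
rest 'aacbac' ignored (set empty)
end set {} — state 1 not in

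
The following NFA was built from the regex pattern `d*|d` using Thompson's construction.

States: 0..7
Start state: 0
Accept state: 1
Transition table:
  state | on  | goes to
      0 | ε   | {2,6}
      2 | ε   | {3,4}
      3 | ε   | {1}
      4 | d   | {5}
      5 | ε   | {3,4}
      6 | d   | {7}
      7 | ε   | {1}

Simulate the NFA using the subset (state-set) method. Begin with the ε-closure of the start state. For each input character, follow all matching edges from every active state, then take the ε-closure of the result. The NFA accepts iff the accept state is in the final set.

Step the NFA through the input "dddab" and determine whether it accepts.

start: ε-closure({0}) = {0,1,2,3,4,6}
'd' @ 1: {1,3,4,5,7}  [accepting]
'd' @ 2: {1,3,4,5}  [accepting]
'd' @ 3: {1,3,4,5}  [accepting]
'a' @ 4: {}  — state set empty
rest 'b' ignored (set empty)
end set {} — state 1 not in

Answer: REJECT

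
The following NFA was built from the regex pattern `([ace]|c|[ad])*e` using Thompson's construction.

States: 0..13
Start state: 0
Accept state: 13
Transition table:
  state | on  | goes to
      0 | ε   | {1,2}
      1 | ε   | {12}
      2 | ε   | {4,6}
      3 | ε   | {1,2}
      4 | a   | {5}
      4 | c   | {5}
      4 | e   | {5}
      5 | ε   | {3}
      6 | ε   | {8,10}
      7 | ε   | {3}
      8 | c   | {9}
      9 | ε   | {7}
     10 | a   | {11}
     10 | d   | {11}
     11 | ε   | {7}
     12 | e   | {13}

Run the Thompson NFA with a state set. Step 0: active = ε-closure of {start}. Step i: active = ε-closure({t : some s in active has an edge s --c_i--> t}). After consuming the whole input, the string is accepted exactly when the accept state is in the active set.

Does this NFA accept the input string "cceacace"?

Answer: ACCEPT

Trace:
initial (ε-close {0}): {0,1,2,4,6,8,10,12}
'c' @ 1: {1,2,3,4,5,6,7,8,9,10,12}
'c' @ 2: {1,2,3,4,5,6,7,8,9,10,12}
'e' @ 3: {1,2,3,4,5,6,8,10,12,13}  [accepting]
'a' @ 4: {1,2,3,4,5,6,7,8,10,11,12}
'c' @ 5: {1,2,3,4,5,6,7,8,9,10,12}
'a' @ 6: {1,2,3,4,5,6,7,8,10,11,12}
'c' @ 7: {1,2,3,4,5,6,7,8,9,10,12}
'e' @ 8: {1,2,3,4,5,6,8,10,12,13}  [accepting]
end set {1,2,3,4,5,6,8,10,12,13} — state 13 in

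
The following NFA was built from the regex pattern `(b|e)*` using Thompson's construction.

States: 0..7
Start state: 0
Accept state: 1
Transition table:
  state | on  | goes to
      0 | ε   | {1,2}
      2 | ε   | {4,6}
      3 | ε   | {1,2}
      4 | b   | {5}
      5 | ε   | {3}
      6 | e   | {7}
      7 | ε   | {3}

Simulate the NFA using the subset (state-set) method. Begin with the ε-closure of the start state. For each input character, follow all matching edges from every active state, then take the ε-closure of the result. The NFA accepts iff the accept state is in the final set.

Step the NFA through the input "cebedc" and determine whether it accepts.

initial (ε-close {0}): {0,1,2,4,6}
'c' @ 1: {}  — no active states
rest 'ebedc' ignored (set empty)
end set {} — state 1 not in

Answer: REJECT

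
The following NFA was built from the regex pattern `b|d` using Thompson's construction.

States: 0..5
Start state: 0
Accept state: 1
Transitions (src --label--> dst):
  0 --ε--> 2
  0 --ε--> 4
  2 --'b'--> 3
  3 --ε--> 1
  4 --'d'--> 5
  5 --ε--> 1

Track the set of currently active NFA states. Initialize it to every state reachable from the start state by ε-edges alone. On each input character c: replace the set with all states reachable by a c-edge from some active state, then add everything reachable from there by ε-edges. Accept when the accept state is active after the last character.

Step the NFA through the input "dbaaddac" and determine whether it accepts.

Answer: REJECT

Derivation:
initial (ε-close {0}): {0,2,4}
'd' @ 1: {1,5}  [accepting]
'b' @ 2: {}  — no active states
rest 'aaddac' ignored (set empty)
final: {}; accept 1 not in set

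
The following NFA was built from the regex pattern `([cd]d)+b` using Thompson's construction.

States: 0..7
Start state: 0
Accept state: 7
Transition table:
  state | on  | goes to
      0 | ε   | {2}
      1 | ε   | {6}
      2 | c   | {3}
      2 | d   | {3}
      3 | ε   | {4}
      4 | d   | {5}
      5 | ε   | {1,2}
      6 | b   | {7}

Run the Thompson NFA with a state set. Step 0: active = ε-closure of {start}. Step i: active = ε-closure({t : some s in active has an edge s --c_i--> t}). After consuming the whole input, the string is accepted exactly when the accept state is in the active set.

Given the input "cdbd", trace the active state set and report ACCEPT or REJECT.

S₀ = ε-closure({0}) = {0,2}
'c' @ 1: {3,4}
'd' @ 2: {1,2,5,6}
'b' @ 3: {7}  [accepting]
'd' @ 4: {}  — dead — no transitions
final: {}; accept 7 not in set

Answer: REJECT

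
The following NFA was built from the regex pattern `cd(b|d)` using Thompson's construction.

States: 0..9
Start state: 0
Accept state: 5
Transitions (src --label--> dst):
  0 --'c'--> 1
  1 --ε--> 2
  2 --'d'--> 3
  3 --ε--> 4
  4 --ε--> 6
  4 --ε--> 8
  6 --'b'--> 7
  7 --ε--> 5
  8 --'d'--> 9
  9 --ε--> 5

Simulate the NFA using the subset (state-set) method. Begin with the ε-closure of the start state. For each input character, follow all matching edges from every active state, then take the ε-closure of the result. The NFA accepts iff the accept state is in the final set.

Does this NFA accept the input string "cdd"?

initial (ε-close {0}): {0}
'c' @ 1: {1,2}
'd' @ 2: {3,4,6,8}
'd' @ 3: {5,9}  (accept∈set)
after full input: {5,9}  (accept=5 in)

Answer: ACCEPT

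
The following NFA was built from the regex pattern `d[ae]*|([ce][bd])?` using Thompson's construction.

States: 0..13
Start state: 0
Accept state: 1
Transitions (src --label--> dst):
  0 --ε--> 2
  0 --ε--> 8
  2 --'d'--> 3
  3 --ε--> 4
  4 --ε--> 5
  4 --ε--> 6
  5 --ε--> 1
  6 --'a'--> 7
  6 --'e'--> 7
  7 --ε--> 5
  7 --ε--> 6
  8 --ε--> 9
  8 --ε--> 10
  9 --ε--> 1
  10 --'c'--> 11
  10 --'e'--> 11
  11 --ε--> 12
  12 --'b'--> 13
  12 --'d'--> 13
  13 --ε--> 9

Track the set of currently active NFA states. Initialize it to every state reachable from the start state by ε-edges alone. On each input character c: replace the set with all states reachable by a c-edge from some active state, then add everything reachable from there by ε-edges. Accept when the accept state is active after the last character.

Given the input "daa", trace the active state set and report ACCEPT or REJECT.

initial (ε-close {0}): {0,1,2,8,9,10}
'd' @ 1: {1,3,4,5,6}  [accepting]
'a' @ 2: {1,5,6,7}  [accepting]
'a' @ 3: {1,5,6,7}  [accepting]
final: {1,5,6,7}; accept 1 in set

Answer: ACCEPT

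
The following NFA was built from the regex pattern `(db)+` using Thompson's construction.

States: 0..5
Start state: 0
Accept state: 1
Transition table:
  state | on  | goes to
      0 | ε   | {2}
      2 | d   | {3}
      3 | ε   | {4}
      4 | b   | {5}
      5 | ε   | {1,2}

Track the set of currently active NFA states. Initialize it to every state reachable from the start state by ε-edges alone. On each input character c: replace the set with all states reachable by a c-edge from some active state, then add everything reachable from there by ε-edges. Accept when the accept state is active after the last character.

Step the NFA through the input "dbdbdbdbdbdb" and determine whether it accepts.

start: ε-closure({0}) = {0,2}
'd' @ 1: {3,4}
'b' @ 2: {1,2,5}  (accept∈set)
'd' @ 3: {3,4}
'b' @ 4: {1,2,5}  (accept∈set)
'd' @ 5: {3,4}
'b' @ 6: {1,2,5}  (accept∈set)
'd' @ 7: {3,4}
'b' @ 8: {1,2,5}  (accept∈set)
'd' @ 9: {3,4}
'b' @ 10: {1,2,5}  (accept∈set)
'd' @ 11: {3,4}
'b' @ 12: {1,2,5}  (accept∈set)
after full input: {1,2,5}  (accept=1 in)

Answer: ACCEPT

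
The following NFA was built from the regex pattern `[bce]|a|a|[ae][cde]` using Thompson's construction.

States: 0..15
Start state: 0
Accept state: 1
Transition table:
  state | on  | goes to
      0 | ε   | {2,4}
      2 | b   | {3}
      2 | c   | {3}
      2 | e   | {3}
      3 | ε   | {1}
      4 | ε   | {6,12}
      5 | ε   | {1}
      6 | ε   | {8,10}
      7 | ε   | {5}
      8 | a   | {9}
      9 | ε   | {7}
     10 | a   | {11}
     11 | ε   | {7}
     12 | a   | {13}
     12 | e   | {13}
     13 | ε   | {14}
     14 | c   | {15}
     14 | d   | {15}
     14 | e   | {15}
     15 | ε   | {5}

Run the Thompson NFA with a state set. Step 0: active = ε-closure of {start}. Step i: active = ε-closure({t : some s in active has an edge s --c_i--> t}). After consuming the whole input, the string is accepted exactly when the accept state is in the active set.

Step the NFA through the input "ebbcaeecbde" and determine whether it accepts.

start: ε-closure({0}) = {0,2,4,6,8,10,12}
'e' @ 1: {1,3,13,14}  (accept∈set)
'b' @ 2: {}  — dead — no transitions
rest 'bcaeecbde' ignored (set empty)
final: {}; accept 1 not in set

Answer: REJECT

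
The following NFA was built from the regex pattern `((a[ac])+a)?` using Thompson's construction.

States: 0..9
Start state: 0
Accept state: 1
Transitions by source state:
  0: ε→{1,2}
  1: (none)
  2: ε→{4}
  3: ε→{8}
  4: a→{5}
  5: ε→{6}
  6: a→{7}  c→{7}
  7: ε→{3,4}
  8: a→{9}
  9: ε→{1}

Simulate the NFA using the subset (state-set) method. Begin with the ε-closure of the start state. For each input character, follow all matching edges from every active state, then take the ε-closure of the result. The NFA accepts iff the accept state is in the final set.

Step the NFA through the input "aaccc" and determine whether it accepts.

Answer: REJECT

Steps:
initial (ε-close {0}): {0,1,2,4}
'a' @ 1: {5,6}
'a' @ 2: {3,4,7,8}
'c' @ 3: {}  — dead — no transitions
rest 'cc' ignored (set empty)
final: {}; accept 1 not in set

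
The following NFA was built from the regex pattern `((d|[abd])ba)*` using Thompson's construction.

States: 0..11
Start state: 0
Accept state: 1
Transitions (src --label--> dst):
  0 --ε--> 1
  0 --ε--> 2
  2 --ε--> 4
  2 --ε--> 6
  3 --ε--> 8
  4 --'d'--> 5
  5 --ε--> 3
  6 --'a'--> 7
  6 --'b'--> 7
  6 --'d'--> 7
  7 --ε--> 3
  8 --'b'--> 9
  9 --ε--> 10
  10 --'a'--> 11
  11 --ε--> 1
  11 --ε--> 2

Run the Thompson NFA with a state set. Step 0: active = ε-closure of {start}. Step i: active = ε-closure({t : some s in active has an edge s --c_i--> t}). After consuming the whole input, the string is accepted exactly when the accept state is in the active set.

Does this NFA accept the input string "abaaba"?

Answer: ACCEPT

Steps:
S₀ = ε-closure({0}) = {0,1,2,4,6}
'a' @ 1: {3,7,8}
'b' @ 2: {9,10}
'a' @ 3: {1,2,4,6,11}  [accepting]
'a' @ 4: {3,7,8}
'b' @ 5: {9,10}
'a' @ 6: {1,2,4,6,11}  [accepting]
end set {1,2,4,6,11} — state 1 in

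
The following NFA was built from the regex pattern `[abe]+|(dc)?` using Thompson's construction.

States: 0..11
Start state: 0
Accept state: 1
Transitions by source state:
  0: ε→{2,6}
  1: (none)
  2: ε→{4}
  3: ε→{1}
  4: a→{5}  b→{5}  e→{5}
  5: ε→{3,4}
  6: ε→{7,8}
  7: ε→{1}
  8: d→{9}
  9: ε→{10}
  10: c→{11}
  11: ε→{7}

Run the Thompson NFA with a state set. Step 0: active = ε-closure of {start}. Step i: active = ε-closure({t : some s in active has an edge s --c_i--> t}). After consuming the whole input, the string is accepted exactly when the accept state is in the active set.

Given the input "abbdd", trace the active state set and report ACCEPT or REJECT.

Answer: REJECT

Trace:
initial (ε-close {0}): {0,1,2,4,6,7,8}
'a' @ 1: {1,3,4,5}  (accept∈set)
'b' @ 2: {1,3,4,5}  (accept∈set)
'b' @ 3: {1,3,4,5}  (accept∈set)
'd' @ 4: {}  — no active states
rest 'd' ignored (set empty)
end set {} — state 1 not in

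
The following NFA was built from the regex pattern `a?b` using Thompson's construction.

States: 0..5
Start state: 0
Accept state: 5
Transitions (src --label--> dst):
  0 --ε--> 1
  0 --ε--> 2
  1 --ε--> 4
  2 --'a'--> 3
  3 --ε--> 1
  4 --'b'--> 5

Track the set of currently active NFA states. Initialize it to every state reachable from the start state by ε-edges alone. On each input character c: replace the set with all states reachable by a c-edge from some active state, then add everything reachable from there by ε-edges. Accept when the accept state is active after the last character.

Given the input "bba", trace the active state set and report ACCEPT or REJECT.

S₀ = ε-closure({0}) = {0,1,2,4}
'b' @ 1: {5}  (accept∈set)
'b' @ 2: {}  — state set empty
rest 'a' ignored (set empty)
after full input: {}  (accept=5 not in)

Answer: REJECT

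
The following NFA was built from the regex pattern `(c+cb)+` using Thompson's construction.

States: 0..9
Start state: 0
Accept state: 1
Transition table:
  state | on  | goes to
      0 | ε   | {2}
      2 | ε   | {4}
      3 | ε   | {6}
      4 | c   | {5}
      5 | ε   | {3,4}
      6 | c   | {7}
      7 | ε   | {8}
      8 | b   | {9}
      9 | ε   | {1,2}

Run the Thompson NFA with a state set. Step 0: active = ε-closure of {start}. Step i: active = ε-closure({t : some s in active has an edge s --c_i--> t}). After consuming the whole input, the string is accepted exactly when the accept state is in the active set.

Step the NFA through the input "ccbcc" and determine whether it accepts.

Answer: REJECT

Steps:
initial (ε-close {0}): {0,2,4}
'c' @ 1: {3,4,5,6}
'c' @ 2: {3,4,5,6,7,8}
'b' @ 3: {1,2,4,9}  [accepting]
'c' @ 4: {3,4,5,6}
'c' @ 5: {3,4,5,6,7,8}
final: {3,4,5,6,7,8}; accept 1 not in set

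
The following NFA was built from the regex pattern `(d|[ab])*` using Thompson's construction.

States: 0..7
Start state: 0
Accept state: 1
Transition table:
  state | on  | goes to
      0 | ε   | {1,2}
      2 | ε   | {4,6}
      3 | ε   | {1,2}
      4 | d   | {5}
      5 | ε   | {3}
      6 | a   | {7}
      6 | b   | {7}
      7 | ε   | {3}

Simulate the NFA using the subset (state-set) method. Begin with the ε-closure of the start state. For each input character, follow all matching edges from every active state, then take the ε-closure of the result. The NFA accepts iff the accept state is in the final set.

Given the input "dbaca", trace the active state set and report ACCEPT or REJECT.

Answer: REJECT

Derivation:
S₀ = ε-closure({0}) = {0,1,2,4,6}
'd' @ 1: {1,2,3,4,5,6}  ✓accept
'b' @ 2: {1,2,3,4,6,7}  ✓accept
'a' @ 3: {1,2,3,4,6,7}  ✓accept
'c' @ 4: {}  — dead — no transitions
rest 'a' ignored (set empty)
after full input: {}  (accept=1 not in)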